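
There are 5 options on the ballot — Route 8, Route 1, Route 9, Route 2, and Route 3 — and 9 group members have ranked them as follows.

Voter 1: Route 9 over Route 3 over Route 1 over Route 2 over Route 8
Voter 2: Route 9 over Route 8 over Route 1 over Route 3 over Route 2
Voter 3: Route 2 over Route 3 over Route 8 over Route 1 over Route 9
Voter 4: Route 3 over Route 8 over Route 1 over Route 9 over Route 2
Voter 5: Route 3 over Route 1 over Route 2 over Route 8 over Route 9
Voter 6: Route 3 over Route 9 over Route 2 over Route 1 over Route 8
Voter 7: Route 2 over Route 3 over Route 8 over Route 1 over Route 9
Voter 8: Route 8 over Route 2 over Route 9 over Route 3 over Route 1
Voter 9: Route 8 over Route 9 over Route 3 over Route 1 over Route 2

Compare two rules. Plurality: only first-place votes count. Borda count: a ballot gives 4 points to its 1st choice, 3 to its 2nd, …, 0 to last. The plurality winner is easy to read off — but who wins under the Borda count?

Plurality first-place counts: Route 8 2, Route 1 0, Route 9 2, Route 2 2, Route 3 3 → Route 3.
Borda totals: Route 8 19, Route 1 13, Route 9 17, Route 2 16, Route 3 25 → Route 3.

Route 3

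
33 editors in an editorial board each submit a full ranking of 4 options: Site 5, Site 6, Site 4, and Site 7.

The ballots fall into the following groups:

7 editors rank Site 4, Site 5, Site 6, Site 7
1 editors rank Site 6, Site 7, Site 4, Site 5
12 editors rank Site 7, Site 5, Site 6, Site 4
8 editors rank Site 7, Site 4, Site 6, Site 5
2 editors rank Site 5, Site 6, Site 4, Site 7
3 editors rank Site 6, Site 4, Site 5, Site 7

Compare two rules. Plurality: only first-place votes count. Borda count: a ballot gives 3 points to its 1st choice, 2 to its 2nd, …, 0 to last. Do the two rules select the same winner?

Plurality first-place counts: Site 5 2, Site 6 4, Site 4 7, Site 7 20 → Site 7.
Borda totals: Site 5 47, Site 6 43, Site 4 46, Site 7 62 → Site 7.
The two rules agree on Site 7.

Yes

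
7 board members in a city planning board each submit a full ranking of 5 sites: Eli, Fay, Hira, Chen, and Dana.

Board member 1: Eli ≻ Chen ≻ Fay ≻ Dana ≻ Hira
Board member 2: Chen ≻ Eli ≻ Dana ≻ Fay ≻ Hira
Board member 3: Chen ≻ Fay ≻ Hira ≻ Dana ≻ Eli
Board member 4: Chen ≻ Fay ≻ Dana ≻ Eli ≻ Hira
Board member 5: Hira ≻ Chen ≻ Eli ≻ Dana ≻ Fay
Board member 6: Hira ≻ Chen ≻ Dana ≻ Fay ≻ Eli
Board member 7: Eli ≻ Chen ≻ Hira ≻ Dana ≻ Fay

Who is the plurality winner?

First-place vote totals:
  Eli: 2
  Fay: 0
  Hira: 2
  Chen: 3
  Dana: 0
Chen has the most first-place votes.

Chen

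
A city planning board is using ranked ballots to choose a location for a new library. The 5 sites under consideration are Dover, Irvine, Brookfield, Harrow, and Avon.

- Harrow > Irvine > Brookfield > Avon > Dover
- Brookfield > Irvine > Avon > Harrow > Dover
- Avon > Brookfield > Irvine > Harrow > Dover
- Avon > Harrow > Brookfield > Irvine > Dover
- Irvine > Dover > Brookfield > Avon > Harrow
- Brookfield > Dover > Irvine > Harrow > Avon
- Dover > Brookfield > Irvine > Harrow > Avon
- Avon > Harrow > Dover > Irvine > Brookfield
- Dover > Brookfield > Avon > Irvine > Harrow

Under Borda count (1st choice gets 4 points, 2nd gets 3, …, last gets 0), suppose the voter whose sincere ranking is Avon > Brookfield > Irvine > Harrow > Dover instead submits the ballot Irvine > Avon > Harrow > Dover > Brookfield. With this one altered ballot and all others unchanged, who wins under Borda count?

Irvine

Borda totals with the altered ballot: Dover 17, Irvine 21, Brookfield 20, Harrow 15, Avon 17.
The switch changes the winner from Brookfield to Irvine.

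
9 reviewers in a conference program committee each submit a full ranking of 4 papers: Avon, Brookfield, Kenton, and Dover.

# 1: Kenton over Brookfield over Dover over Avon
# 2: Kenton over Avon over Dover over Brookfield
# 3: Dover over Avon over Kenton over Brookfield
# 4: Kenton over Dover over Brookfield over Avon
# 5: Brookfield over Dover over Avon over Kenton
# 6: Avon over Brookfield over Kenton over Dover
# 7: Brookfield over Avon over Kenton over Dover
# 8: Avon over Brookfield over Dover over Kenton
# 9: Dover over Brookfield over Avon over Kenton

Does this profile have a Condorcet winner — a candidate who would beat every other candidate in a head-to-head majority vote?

Head-to-head results (9 voters total):
Avon vs Brookfield: Brookfield wins 5–4.
Avon vs Kenton: Avon wins 6–3.
Avon vs Dover: Dover wins 5–4.
Brookfield vs Kenton: Brookfield wins 5–4.
Brookfield vs Dover: Brookfield wins 5–4.
Kenton vs Dover: Kenton wins 5–4.
Brookfield beats each rival — Avon (5–4), Kenton (5–4), Dover (5–4) — so Brookfield is the Condorcet winner.

Yes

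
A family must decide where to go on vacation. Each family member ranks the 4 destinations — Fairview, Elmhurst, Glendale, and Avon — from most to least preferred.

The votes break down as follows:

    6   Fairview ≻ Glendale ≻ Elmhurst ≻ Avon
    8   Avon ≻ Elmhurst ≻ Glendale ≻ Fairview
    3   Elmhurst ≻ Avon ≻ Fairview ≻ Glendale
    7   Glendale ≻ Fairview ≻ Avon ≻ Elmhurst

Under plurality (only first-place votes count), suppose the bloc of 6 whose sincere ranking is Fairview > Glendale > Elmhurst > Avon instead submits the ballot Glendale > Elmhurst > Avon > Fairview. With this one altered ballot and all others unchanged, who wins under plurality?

First-place totals with the altered ballot: Fairview 0, Elmhurst 3, Glendale 13, Avon 8.
The switch changes the winner from Avon to Glendale.

Glendale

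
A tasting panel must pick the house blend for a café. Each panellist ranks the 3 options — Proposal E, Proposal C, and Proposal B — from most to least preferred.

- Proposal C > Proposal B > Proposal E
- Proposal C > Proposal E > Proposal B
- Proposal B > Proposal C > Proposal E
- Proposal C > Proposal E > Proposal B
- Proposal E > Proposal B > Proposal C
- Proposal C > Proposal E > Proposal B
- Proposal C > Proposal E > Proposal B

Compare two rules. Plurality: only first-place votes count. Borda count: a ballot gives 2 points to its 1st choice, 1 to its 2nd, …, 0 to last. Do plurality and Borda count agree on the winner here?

Plurality first-place counts: Proposal E 1, Proposal C 5, Proposal B 1 → Proposal C.
Borda totals: Proposal E 6, Proposal C 11, Proposal B 4 → Proposal C.
The two rules agree on Proposal C.

Yes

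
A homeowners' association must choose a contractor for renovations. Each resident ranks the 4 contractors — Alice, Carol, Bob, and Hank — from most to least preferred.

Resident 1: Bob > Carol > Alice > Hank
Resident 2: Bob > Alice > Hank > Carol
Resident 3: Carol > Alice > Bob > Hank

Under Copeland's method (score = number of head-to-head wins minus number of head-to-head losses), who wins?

Pairwise results:
  Alice vs Carol: Carol wins 2–1.
  Alice vs Bob: Bob wins 2–1.
  Alice vs Hank: Alice wins 3–0.
  Carol vs Bob: Bob wins 2–1.
  Carol vs Hank: Carol wins 2–1.
  Bob vs Hank: Bob wins 3–0.
Copeland scores (wins − losses):
  Alice: 1 − 2 = -1
  Carol: 2 − 1 = 1
  Bob: 3 − 0 = 3
  Hank: 0 − 3 = -3
Bob has the best Copeland score.

Bob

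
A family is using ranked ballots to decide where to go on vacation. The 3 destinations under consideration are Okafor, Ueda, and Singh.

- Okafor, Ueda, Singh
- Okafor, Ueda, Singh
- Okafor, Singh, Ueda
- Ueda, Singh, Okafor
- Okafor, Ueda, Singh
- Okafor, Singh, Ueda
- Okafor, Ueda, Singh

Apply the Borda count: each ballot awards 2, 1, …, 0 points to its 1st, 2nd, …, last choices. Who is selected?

Borda scores:
  Okafor: 2 + 2 + 2 + 0 + 2 + 2 + 2 = 12
  Ueda: 1 + 1 + 0 + 2 + 1 + 0 + 1 = 6
  Singh: 0 + 0 + 1 + 1 + 0 + 1 + 0 = 3
Okafor has the highest total.

Okafor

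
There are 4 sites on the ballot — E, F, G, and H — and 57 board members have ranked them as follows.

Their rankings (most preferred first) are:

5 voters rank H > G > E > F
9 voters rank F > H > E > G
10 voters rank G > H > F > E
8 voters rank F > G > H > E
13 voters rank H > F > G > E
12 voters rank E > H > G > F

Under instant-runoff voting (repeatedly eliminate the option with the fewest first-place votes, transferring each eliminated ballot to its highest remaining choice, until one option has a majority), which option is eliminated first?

G

Round 1: H 18, F 17, E 12, G 10. G has the fewest and is eliminated.
Round 2: H 28, F 17, E 12. E has the fewest and is eliminated.
Round 3: H 40, F 17. H has a majority.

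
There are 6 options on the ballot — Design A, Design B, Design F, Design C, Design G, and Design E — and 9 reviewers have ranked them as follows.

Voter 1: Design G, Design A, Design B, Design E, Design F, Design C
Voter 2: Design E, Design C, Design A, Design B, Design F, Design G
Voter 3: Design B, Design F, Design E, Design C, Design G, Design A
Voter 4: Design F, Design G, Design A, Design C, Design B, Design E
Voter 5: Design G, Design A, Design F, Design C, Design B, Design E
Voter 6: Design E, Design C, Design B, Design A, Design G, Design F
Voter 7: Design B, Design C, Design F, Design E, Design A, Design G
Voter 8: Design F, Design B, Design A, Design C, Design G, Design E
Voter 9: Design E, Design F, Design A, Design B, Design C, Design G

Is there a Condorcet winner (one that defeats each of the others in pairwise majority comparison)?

Head-to-head results (9 voters total):
Design A vs Design B: Design A wins 5–4.
Design A vs Design F: Design F wins 5–4.
Design A vs Design C: Design A wins 5–4.
Design A vs Design G: Design A wins 5–4.
Design A vs Design E: Design E wins 5–4.
Design B vs Design F: Design B wins 5–4.
Design B vs Design C: Design B wins 5–4.
Design B vs Design G: Design B wins 6–3.
Design B vs Design E: Design B wins 6–3.
Design F vs Design C: Design F wins 6–3.
Design F vs Design G: Design F wins 6–3.
Design F vs Design E: Design F wins 5–4.
Design C vs Design G: Design C wins 6–3.
Design C vs Design E: Design E wins 5–4.
Design G vs Design E: Design E wins 5–4.
No candidate beats all others: Design A beats Design B beats Design F beats Design A, a majority cycle.

No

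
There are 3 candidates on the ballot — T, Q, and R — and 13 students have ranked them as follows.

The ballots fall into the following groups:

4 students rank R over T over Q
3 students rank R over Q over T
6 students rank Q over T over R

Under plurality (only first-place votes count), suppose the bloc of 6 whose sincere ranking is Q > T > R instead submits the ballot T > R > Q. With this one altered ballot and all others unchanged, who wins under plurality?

R

First-place totals with the altered ballot: T 6, Q 0, R 7.
The winner is unchanged: still R.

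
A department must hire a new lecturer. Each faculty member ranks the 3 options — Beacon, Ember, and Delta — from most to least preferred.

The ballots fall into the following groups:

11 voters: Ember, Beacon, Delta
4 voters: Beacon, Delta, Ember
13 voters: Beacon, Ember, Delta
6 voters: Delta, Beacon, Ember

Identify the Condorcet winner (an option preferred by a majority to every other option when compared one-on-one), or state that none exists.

Beacon

Head-to-head results (34 voters total):
Beacon vs Ember: Beacon wins 23–11.
Beacon vs Delta: Beacon wins 28–6.
Ember vs Delta: Ember wins 24–10.
Beacon beats each rival — Ember (23–11), Delta (28–6) — so Beacon is the Condorcet winner.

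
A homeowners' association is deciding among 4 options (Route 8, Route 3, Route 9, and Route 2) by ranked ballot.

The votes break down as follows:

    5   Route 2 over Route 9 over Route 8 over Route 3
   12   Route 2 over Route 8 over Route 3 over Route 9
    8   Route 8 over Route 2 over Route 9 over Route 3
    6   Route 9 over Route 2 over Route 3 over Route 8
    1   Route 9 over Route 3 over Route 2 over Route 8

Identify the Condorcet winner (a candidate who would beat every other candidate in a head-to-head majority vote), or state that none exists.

Route 2

Head-to-head results (32 voters total):
Route 8 vs Route 3: Route 8 wins 25–7.
Route 8 vs Route 9: Route 8 wins 20–12.
Route 8 vs Route 2: Route 2 wins 24–8.
Route 3 vs Route 9: Route 9 wins 20–12.
Route 3 vs Route 2: Route 2 wins 31–1.
Route 9 vs Route 2: Route 2 wins 25–7.
Route 2 beats each rival — Route 8 (24–8), Route 3 (31–1), Route 9 (25–7) — so Route 2 is the Condorcet winner.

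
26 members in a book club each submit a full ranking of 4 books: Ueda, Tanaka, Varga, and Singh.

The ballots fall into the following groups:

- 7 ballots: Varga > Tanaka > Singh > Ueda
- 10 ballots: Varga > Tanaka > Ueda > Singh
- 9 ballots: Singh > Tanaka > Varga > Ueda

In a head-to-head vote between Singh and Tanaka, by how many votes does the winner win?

Ballots ranking Singh above Tanaka: 9.
Ballots ranking Tanaka above Singh: 7+10 = 17.
Tanaka wins 17–9, a margin of 8.

8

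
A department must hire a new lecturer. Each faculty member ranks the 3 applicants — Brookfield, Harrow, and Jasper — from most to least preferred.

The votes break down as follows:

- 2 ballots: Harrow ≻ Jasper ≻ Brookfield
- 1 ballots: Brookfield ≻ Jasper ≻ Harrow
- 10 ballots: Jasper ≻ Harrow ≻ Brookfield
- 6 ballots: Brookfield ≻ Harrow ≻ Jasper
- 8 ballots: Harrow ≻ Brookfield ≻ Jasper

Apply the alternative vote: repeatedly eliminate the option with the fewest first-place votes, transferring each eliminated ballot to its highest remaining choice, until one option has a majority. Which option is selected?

Harrow

Round 1: Harrow 10, Jasper 10, Brookfield 7. Brookfield has the fewest and is eliminated.
Round 2: Harrow 16, Jasper 11. Harrow has a majority.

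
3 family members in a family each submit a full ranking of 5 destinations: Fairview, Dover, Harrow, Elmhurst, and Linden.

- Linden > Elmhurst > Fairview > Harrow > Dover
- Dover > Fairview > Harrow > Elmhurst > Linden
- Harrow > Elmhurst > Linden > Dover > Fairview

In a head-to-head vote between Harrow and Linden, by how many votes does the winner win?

Ballots ranking Harrow above Linden: 2.
Ballots ranking Linden above Harrow: 1.
Harrow wins 2–1, a margin of 1.

1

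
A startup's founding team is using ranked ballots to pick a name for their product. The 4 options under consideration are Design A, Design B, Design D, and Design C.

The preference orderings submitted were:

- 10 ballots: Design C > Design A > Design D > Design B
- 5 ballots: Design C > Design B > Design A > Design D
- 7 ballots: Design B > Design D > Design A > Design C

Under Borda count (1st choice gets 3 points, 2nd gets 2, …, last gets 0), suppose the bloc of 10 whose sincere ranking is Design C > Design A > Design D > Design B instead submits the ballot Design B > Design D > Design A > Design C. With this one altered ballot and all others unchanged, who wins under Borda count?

Borda totals with the altered ballot: Design A 22, Design B 61, Design D 34, Design C 15.
The switch changes the winner from Design C to Design B.

Design B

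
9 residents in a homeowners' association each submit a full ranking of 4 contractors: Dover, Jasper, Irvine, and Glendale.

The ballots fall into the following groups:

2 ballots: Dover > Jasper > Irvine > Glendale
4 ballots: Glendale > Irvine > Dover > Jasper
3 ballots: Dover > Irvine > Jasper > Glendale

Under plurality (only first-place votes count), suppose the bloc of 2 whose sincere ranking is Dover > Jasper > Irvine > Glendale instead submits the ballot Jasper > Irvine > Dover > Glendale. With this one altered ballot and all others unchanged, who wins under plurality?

First-place totals with the altered ballot: Dover 3, Jasper 2, Irvine 0, Glendale 4.
The switch changes the winner from Dover to Glendale.

Glendale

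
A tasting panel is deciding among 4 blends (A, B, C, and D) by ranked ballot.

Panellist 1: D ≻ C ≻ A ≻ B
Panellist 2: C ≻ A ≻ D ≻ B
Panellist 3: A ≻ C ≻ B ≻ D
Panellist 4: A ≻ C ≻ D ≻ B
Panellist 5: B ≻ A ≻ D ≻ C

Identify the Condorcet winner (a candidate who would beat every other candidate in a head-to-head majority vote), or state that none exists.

Head-to-head results (5 voters total):
A vs B: A wins 4–1.
A vs C: A wins 3–2.
A vs D: A wins 4–1.
B vs C: C wins 4–1.
B vs D: D wins 3–2.
C vs D: C wins 3–2.
A beats each rival — B (4–1), C (3–2), D (4–1) — so A is the Condorcet winner.

A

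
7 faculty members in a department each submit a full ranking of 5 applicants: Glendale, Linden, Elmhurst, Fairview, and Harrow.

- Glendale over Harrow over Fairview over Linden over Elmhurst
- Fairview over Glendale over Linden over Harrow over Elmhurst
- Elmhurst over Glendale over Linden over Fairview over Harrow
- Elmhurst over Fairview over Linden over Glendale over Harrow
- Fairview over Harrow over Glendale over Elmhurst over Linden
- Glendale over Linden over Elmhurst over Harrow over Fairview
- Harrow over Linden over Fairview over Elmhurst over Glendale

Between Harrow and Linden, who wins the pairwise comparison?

Ballots ranking Harrow above Linden: 3.
Ballots ranking Linden above Harrow: 4.
Linden wins the head-to-head, 4–3.

Linden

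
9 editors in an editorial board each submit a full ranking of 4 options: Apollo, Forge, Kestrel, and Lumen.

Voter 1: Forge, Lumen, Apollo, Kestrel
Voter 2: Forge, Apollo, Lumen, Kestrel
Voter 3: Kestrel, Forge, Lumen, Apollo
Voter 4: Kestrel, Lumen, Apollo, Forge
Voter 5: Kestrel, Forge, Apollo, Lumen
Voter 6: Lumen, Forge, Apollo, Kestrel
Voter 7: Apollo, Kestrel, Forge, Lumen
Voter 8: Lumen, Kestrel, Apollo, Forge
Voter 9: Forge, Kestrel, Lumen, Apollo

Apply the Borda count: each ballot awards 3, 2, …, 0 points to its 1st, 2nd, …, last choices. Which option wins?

Borda scores:
  Apollo: 1 + 2 + 0 + 1 + 1 + 1 + 3 + 1 + 0 = 10
  Forge: 3 + 3 + 2 + 0 + 2 + 2 + 1 + 0 + 3 = 16
  Kestrel: 0 + 0 + 3 + 3 + 3 + 0 + 2 + 2 + 2 = 15
  Lumen: 2 + 1 + 1 + 2 + 0 + 3 + 0 + 3 + 1 = 13
Forge has the highest total.

Forge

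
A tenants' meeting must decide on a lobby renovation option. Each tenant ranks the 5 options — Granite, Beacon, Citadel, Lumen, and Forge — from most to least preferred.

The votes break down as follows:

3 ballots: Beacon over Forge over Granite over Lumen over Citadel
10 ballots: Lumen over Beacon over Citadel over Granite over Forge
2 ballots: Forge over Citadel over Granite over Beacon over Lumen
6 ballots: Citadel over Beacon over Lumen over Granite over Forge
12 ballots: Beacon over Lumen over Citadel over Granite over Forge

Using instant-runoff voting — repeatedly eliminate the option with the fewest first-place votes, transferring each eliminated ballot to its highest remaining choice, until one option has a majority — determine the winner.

Beacon

Round 1: Beacon 15, Lumen 10, Citadel 6, Forge 2, Granite 0. Granite has the fewest and is eliminated.
Round 2: Beacon 15, Lumen 10, Citadel 6, Forge 2. Forge has the fewest and is eliminated.
Round 3: Beacon 15, Lumen 10, Citadel 8. Citadel has the fewest and is eliminated.
Round 4: Beacon 23, Lumen 10. Beacon has a majority.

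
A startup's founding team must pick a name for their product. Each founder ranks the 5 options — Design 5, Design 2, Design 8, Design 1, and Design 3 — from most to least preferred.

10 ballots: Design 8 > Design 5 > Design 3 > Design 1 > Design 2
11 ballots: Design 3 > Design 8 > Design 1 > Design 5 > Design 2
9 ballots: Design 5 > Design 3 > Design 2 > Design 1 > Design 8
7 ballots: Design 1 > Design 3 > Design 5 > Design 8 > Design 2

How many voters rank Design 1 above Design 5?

Ballots ranking Design 1 above Design 5: 11+7 = 18.
Ballots ranking Design 5 above Design 1: 10+9 = 19.
So 18 of 37 voters prefer Design 1 to Design 5.

18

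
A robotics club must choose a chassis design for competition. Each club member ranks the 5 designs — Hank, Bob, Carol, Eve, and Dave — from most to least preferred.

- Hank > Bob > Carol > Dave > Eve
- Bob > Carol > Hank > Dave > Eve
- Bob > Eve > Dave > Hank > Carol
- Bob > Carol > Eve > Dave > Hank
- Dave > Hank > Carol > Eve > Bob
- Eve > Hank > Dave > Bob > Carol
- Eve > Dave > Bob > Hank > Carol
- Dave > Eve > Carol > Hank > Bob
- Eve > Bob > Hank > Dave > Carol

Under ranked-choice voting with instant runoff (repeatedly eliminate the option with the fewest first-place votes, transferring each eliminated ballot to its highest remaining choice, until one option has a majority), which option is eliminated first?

Round 1: Bob 3, Eve 3, Dave 2, Hank 1, Carol 0. Carol has the fewest and is eliminated.
Round 2: Bob 3, Eve 3, Dave 2, Hank 1. Hank has the fewest and is eliminated.
Round 3: Bob 4, Eve 3, Dave 2. Dave has the fewest and is eliminated.
Round 4: Eve 5, Bob 4. Eve has a majority.

Carol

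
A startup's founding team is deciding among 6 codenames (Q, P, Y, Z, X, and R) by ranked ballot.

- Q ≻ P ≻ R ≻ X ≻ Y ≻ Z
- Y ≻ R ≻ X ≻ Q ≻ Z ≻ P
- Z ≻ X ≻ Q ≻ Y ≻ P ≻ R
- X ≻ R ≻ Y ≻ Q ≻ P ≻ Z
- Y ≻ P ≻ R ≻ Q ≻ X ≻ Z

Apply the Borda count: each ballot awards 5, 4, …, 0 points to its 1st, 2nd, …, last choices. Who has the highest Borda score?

Y

Borda scores:
  Q: 5 + 2 + 3 + 2 + 2 = 14
  P: 4 + 0 + 1 + 1 + 4 = 10
  Y: 1 + 5 + 2 + 3 + 5 = 16
  Z: 0 + 1 + 5 + 0 + 0 = 6
  X: 2 + 3 + 4 + 5 + 1 = 15
  R: 3 + 4 + 0 + 4 + 3 = 14
Y has the highest total.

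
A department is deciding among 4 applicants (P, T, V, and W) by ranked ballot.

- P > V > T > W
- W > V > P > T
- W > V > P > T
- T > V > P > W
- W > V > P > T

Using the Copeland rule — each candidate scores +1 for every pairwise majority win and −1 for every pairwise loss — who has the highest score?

W

Pairwise results:
  P vs T: P wins 4–1.
  P vs V: V wins 4–1.
  P vs W: W wins 3–2.
  T vs V: V wins 4–1.
  T vs W: W wins 3–2.
  V vs W: W wins 3–2.
Copeland scores (wins − losses):
  P: 1 − 2 = -1
  T: 0 − 3 = -3
  V: 2 − 1 = 1
  W: 3 − 0 = 3
W has the best Copeland score.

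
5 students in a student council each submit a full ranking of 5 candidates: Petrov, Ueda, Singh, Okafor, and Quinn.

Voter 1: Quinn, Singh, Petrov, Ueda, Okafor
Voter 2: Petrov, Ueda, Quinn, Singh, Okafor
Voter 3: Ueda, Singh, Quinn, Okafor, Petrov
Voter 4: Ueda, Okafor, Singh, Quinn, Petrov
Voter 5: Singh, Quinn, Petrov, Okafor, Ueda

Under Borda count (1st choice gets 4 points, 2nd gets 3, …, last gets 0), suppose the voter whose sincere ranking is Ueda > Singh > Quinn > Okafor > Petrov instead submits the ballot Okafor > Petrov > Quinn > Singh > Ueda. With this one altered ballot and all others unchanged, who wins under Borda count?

Quinn

Borda totals with the altered ballot: Petrov 11, Ueda 8, Singh 11, Okafor 8, Quinn 12.
The switch changes the winner from Singh to Quinn.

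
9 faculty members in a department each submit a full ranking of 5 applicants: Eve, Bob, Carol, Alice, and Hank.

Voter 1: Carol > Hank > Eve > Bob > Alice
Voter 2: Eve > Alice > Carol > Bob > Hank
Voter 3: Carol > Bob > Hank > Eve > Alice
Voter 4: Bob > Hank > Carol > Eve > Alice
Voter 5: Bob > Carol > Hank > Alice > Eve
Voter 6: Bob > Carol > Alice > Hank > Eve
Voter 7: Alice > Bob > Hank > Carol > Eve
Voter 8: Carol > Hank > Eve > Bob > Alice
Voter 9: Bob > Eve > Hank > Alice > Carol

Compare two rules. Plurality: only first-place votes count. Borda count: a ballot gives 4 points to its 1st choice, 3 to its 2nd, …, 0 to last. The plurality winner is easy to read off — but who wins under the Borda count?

Bob

Plurality first-place counts: Eve 1, Bob 4, Carol 3, Alice 1, Hank 0 → Bob.
Borda totals: Eve 13, Bob 25, Carol 23, Alice 11, Hank 18 → Bob.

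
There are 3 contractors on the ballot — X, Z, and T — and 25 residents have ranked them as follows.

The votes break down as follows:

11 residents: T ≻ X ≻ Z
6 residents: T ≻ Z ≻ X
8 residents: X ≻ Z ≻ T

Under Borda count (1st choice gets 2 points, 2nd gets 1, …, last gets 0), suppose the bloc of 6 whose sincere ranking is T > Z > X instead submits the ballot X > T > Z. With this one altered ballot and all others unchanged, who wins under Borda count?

X

Borda totals with the altered ballot: X 39, Z 8, T 28.
The switch changes the winner from T to X.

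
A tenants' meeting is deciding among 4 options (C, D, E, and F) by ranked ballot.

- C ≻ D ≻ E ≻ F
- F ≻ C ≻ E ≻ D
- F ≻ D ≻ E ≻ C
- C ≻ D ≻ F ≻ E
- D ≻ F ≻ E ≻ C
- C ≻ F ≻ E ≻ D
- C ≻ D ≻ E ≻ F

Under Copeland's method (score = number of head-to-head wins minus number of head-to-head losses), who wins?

Pairwise results:
  C vs D: C wins 5–2.
  C vs E: C wins 5–2.
  C vs F: C wins 4–3.
  D vs E: D wins 5–2.
  D vs F: D wins 4–3.
  E vs F: F wins 5–2.
Copeland scores (wins − losses):
  C: 3 − 0 = 3
  D: 2 − 1 = 1
  E: 0 − 3 = -3
  F: 1 − 2 = -1
C has the best Copeland score.

C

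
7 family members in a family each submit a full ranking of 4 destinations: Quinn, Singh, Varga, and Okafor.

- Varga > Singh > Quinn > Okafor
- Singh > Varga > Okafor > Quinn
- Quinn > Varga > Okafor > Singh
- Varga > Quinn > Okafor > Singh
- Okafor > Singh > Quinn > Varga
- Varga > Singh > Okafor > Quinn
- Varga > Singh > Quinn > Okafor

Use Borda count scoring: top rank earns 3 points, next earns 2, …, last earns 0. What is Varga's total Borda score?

Borda scores:
  Quinn: 1 + 0 + 3 + 2 + 1 + 0 + 1 = 8
  Singh: 2 + 3 + 0 + 0 + 2 + 2 + 2 = 11
  Varga: 3 + 2 + 2 + 3 + 0 + 3 + 3 = 16
  Okafor: 0 + 1 + 1 + 1 + 3 + 1 + 0 = 7

16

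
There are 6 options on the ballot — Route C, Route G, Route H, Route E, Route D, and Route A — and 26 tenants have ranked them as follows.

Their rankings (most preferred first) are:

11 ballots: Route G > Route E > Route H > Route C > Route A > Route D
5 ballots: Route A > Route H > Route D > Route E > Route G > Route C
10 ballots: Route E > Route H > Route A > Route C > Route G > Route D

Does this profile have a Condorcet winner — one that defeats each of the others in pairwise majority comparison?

Head-to-head results (26 voters total):
Route C vs Route G: Route G wins 16–10.
Route C vs Route H: Route H wins 26–0.
Route C vs Route E: Route E wins 26–0.
Route C vs Route D: Route C wins 21–5.
Route C vs Route A: Route A wins 15–11.
Route G vs Route H: Route H wins 15–11.
Route G vs Route E: Route E wins 15–11.
Route G vs Route D: Route G wins 21–5.
Route G vs Route A: Route A wins 15–11.
Route H vs Route E: Route E wins 21–5.
Route H vs Route D: Route H wins 26–0.
Route H vs Route A: Route H wins 21–5.
Route E vs Route D: Route E wins 21–5.
Route E vs Route A: Route E wins 21–5.
Route D vs Route A: Route A wins 26–0.
Route E beats each rival — Route C (26–0), Route G (15–11), Route H (21–5), Route D (21–5), Route A (21–5) — so Route E is the Condorcet winner.

Yes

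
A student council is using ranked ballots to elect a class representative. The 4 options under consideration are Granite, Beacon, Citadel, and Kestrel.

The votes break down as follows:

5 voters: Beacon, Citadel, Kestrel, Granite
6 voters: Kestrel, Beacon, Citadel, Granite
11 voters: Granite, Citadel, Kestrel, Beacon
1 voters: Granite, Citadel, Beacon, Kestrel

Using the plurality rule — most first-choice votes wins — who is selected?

Granite

First-place vote totals:
  Granite: 12
  Beacon: 5
  Citadel: 0
  Kestrel: 6
Granite has the most first-place votes.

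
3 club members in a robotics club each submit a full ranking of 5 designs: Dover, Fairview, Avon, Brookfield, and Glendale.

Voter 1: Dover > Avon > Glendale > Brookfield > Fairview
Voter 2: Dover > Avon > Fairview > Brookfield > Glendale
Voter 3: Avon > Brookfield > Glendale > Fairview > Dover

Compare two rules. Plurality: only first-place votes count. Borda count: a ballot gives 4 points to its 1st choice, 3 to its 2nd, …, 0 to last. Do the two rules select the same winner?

No

Plurality first-place counts: Dover 2, Fairview 0, Avon 1, Brookfield 0, Glendale 0 → Dover.
Borda totals: Dover 8, Fairview 3, Avon 10, Brookfield 5, Glendale 4 → Avon.
The two rules disagree: plurality picks Dover, Borda picks Avon.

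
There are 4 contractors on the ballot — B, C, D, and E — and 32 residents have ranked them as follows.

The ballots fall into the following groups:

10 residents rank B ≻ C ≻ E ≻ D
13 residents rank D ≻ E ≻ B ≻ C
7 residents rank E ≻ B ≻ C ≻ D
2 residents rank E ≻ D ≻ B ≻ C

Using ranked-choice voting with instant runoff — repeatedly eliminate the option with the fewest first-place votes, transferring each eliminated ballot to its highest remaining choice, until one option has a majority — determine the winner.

Round 1: D 13, B 10, E 9, C 0. C has the fewest and is eliminated.
Round 2: D 13, B 10, E 9. E has the fewest and is eliminated.
Round 3: B 17, D 15. B has a majority.

B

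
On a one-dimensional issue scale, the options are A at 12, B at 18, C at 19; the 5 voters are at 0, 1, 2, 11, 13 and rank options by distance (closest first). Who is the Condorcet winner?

With single-peaked preferences on a line, the Condorcet winner is the candidate closest to the median voter.
The median voter (position 2) is closest to A at 12.
Check: A vs B — voters closer to A: 5 of 5.

A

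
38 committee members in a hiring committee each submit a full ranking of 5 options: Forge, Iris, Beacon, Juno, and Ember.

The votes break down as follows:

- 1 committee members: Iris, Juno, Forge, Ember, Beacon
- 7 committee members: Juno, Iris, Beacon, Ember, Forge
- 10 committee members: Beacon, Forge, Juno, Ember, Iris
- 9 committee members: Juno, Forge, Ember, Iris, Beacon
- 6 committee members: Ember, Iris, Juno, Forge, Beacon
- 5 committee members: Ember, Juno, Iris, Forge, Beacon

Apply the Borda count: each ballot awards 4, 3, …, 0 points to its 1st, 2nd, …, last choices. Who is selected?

Juno

Borda scores:
  Forge: 2 + 7·0 + 10·3 + 9·3 + 6·1 + 5·1 = 70
  Iris: 4 + 7·3 + 10·0 + 9·1 + 6·3 + 5·2 = 62
  Beacon: 0 + 7·2 + 10·4 + 9·0 + 6·0 + 5·0 = 54
  Juno: 3 + 7·4 + 10·2 + 9·4 + 6·2 + 5·3 = 114
  Ember: 1 + 7·1 + 10·1 + 9·2 + 6·4 + 5·4 = 80
Juno has the highest total.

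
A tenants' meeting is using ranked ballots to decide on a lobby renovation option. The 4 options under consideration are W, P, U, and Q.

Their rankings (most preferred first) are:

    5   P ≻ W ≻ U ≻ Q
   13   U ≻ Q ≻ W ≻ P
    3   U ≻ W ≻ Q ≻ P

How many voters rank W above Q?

Ballots ranking W above Q: 5+3 = 8.
Ballots ranking Q above W: 13.
So 8 of 21 voters prefer W to Q.

8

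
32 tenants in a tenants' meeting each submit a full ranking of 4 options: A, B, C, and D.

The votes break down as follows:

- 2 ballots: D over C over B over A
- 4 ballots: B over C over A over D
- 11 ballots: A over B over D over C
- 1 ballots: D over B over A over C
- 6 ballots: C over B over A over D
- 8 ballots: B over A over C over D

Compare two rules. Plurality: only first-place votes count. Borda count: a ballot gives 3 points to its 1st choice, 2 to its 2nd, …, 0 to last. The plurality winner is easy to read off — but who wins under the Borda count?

B

Plurality first-place counts: A 11, B 12, C 6, D 3 → B.
Borda totals: A 60, B 74, C 38, D 20 → B.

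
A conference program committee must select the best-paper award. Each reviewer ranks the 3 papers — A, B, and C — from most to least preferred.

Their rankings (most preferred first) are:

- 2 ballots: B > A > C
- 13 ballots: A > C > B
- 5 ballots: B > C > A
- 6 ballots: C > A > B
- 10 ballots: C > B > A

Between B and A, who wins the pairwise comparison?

Ballots ranking B above A: 2+5+10 = 17.
Ballots ranking A above B: 13+6 = 19.
A wins the head-to-head, 19–17.

A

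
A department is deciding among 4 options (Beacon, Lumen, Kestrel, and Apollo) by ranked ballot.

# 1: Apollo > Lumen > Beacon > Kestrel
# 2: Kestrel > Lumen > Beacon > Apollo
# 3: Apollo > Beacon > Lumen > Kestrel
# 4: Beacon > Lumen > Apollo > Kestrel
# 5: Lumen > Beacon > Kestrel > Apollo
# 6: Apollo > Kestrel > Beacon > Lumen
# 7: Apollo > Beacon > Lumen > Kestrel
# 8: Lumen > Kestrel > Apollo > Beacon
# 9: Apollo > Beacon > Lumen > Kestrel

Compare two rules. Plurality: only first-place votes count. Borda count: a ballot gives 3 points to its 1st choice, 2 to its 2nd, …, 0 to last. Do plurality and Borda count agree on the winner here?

Yes

Plurality first-place counts: Beacon 1, Lumen 2, Kestrel 1, Apollo 5 → Apollo.
Borda totals: Beacon 14, Lumen 15, Kestrel 8, Apollo 17 → Apollo.
The two rules agree on Apollo.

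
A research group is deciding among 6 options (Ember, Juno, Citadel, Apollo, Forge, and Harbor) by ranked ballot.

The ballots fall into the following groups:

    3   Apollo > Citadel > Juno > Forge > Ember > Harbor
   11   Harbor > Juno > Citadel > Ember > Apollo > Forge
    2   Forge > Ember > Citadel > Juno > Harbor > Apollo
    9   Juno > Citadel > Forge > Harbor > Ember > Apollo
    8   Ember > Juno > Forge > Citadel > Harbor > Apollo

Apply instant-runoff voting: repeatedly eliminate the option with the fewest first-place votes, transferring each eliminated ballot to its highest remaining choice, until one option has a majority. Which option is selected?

Round 1: Harbor 11, Juno 9, Ember 8, Apollo 3, Forge 2, Citadel 0. Citadel has the fewest and is eliminated.
Round 2: Harbor 11, Juno 9, Ember 8, Apollo 3, Forge 2. Forge has the fewest and is eliminated.
Round 3: Harbor 11, Ember 10, Juno 9, Apollo 3. Apollo has the fewest and is eliminated.
Round 4: Juno 12, Harbor 11, Ember 10. Ember has the fewest and is eliminated.
Round 5: Juno 22, Harbor 11. Juno has a majority.

Juno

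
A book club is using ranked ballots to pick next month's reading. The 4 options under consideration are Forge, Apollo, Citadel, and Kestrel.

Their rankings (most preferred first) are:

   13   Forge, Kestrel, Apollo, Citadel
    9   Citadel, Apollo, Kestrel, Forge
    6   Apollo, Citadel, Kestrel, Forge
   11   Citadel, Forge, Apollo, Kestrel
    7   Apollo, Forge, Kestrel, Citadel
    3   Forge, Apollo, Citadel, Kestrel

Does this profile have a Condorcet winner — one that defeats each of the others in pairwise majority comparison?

No

Head-to-head results (49 voters total):
Forge vs Apollo: Forge wins 27–22.
Forge vs Citadel: Citadel wins 26–23.
Forge vs Kestrel: Forge wins 34–15.
Apollo vs Citadel: Apollo wins 29–20.
Apollo vs Kestrel: Apollo wins 36–13.
Citadel vs Kestrel: Citadel wins 29–20.
No candidate beats all others: Forge beats Apollo beats Citadel beats Forge, a majority cycle.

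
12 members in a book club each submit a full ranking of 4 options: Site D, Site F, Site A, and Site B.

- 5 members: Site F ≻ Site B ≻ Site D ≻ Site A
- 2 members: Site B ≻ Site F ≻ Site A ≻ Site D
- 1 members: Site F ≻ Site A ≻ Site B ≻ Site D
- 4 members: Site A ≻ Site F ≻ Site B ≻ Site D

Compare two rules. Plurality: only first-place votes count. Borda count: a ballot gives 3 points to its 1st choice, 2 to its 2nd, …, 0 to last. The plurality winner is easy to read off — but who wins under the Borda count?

Site F

Plurality first-place counts: Site D 0, Site F 6, Site A 4, Site B 2 → Site F.
Borda totals: Site D 5, Site F 30, Site A 16, Site B 21 → Site F.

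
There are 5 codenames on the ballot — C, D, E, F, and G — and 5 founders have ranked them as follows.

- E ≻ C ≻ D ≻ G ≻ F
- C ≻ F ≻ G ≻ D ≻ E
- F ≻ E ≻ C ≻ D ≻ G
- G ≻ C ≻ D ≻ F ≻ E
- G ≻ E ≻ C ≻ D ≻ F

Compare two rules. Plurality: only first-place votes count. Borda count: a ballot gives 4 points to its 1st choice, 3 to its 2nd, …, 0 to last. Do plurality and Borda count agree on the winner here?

No

Plurality first-place counts: C 1, D 0, E 1, F 1, G 2 → G.
Borda totals: C 14, D 7, E 10, F 8, G 11 → C.
The two rules disagree: plurality picks G, Borda picks C.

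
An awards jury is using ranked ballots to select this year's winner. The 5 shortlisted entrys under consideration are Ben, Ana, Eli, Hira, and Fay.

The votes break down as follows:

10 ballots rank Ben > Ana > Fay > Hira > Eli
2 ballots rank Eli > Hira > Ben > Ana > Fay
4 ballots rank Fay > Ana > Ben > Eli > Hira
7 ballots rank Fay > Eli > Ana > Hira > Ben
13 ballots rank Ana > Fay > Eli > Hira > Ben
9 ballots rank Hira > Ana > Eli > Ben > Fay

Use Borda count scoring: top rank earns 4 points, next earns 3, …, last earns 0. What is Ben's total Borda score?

61

Borda scores:
  Ben: 10·4 + 2·2 + 4·2 + 7·0 + 13·0 + 9·1 = 61
  Ana: 10·3 + 2·1 + 4·3 + 7·2 + 13·4 + 9·3 = 137
  Eli: 10·0 + 2·4 + 4·1 + 7·3 + 13·2 + 9·2 = 77
  Hira: 10·1 + 2·3 + 4·0 + 7·1 + 13·1 + 9·4 = 72
  Fay: 10·2 + 2·0 + 4·4 + 7·4 + 13·3 + 9·0 = 103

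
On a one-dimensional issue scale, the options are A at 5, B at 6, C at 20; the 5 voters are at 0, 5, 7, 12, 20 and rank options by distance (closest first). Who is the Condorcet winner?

With single-peaked preferences on a line, the Condorcet winner is the candidate closest to the median voter.
The median voter (position 7) is closest to B at 6.
Check: B vs C — voters closer to B: 4 of 5.

B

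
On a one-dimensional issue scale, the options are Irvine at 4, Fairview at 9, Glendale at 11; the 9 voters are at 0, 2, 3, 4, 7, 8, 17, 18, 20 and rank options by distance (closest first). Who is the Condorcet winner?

With single-peaked preferences on a line, the Condorcet winner is the candidate closest to the median voter.
The median voter (position 7) is closest to Fairview at 9.
Check: Fairview vs Irvine — voters closer to Fairview: 5 of 9.

Fairview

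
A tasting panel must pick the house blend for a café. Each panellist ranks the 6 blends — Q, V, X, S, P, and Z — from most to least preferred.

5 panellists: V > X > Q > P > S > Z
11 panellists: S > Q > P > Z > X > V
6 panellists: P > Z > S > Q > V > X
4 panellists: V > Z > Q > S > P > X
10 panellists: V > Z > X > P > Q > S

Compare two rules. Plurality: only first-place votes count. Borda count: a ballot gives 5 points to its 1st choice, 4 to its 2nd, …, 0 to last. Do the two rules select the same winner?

No

Plurality first-place counts: Q 0, V 19, X 0, S 11, P 6, Z 0 → V.
Borda totals: Q 93, V 101, X 61, S 86, P 97, Z 102 → Z.
The two rules disagree: plurality picks V, Borda picks Z.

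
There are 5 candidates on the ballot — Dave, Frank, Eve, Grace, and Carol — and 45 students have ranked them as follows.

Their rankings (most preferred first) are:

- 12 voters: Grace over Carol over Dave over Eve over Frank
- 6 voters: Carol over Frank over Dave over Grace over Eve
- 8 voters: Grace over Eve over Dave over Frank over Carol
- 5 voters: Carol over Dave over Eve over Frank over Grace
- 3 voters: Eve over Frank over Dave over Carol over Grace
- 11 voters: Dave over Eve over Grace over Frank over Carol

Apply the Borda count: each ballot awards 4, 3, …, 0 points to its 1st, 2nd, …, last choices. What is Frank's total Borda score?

Borda scores:
  Dave: 12·2 + 6·2 + 8·2 + 5·3 + 3·2 + 11·4 = 117
  Frank: 12·0 + 6·3 + 8·1 + 5·1 + 3·3 + 11·1 = 51
  Eve: 12·1 + 6·0 + 8·3 + 5·2 + 3·4 + 11·3 = 91
  Grace: 12·4 + 6·1 + 8·4 + 5·0 + 3·0 + 11·2 = 108
  Carol: 12·3 + 6·4 + 8·0 + 5·4 + 3·1 + 11·0 = 83

51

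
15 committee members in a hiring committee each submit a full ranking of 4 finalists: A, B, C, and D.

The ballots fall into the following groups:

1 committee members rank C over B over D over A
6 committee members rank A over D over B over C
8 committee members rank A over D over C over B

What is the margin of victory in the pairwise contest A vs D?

Ballots ranking A above D: 6+8 = 14.
Ballots ranking D above A: 1.
A wins 14–1, a margin of 13.

13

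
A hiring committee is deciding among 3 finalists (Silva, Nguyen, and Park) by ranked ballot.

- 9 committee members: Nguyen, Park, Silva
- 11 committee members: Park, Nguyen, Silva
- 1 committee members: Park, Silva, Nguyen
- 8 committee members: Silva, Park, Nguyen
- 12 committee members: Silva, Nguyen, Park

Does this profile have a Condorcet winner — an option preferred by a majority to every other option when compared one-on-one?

Head-to-head results (41 voters total):
Silva vs Nguyen: Silva wins 21–20.
Silva vs Park: Park wins 21–20.
Nguyen vs Park: Nguyen wins 21–20.
No candidate beats all others: Silva beats Nguyen beats Park beats Silva, a majority cycle.

No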